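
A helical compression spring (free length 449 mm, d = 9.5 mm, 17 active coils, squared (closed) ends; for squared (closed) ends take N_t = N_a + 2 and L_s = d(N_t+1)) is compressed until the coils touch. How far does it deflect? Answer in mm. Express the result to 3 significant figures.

259 mm

N_t = 19; L_s = 9.5·20 = 190 mm
δ_solid = L₀ − L_s = 449 − 190 = 259 mm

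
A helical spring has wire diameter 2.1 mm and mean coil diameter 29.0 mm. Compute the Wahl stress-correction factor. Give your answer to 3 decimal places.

C = D/d = 29.0/2.1 = 13.8095
K_W = (4C−1)/(4C−4) + 0.615/C = 54.238/51.238 + 0.0445 = 1.1031

1.103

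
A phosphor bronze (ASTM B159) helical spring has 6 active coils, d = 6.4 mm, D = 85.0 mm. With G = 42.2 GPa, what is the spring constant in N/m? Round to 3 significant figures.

2400 N/m

k = Gd⁴/(8D³N_a) = (42.2×10³ × 6.4⁴) / (8 × 85.0³ × 6)
  = 7.07999e+07 / 2.9478e+07 = 2.4018 N/mm = 2401.8 N/m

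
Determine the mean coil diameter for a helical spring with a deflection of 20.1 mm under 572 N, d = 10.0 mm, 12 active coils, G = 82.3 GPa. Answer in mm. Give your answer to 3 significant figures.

Required rate k = F/δ = 572/20.1 = 28.458 N/mm
D = (Gd⁴/(8N_a·k))^(1/3) = (82.3×10³·10.0⁴/(8·12·28.458))^(1/3)
  = (301251)^(1/3) = 67.0362 mm

67.0 mm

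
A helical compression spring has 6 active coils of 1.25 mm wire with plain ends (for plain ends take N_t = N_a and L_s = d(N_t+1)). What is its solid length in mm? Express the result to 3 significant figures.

plain ends: N_t = N_a = 6
L_s = d·(N_t+1) = 1.25 × 7 = 8.75 mm

8.75 mm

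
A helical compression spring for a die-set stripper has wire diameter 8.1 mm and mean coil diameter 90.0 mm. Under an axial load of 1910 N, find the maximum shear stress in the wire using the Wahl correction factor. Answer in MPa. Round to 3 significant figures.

Spring index C = D/d = 90.0/8.1 = 11.1111
K_W = (4C−1)/(4C−4) + 0.615/C = 43.444/40.444 + 0.0554 = 1.1295
τ₀ = 8FD/(πd³) = 8·1910·90.0/(π·8.1³) = 1.3752e+06/1669.6 = 823.68 MPa
τ_max = K·τ₀ = 1.1295 × 823.68 = 930.37 MPa

930 MPa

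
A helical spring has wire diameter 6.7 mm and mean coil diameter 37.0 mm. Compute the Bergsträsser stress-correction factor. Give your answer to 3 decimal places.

1.262

C = D/d = 37.0/6.7 = 5.5224
K_B = (4C+2)/(4C−3) = 24.090/19.090 = 1.2619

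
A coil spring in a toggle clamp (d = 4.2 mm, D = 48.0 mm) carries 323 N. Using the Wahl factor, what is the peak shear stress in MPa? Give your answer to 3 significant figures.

Spring index C = D/d = 48.0/4.2 = 11.4286
K_W = (4C−1)/(4C−4) + 0.615/C = 44.714/41.714 + 0.0538 = 1.1257
τ₀ = 8FD/(πd³) = 8·323·48.0/(π·4.2³) = 124032/232.75 = 532.89 MPa
τ_max = K·τ₀ = 1.1257 × 532.89 = 599.89 MPa

600 MPa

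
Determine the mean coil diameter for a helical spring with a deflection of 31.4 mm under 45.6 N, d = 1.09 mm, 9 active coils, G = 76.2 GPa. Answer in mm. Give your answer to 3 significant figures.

Required rate k = F/δ = 45.6/31.4 = 1.4522 N/mm
D = (Gd⁴/(8N_a·k))^(1/3) = (76.2×10³·1.09⁴/(8·9·1.4522))^(1/3)
  = (1028.71)^(1/3) = 10.0948 mm

10.1 mm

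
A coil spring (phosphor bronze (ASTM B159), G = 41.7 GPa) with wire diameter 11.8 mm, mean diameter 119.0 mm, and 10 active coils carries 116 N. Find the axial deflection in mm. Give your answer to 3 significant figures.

k = Gd⁴/(8D³N_a) = (41.7×10³)(11.8⁴)/(8·119.0³·10) = 5.997 N/mm
δ = F/k = 116 / 5.997 = 19.343 mm

19.3 mm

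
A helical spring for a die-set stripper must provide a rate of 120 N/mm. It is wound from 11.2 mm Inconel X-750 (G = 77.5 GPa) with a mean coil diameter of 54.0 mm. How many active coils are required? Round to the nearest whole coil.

8

N_a = Gd⁴/(8D³k) = (77.5×10³ × 11.2⁴)/(8 × 54.0³ × 120)
    = 1.21948e+09 / 1.51165e+08 = 8.067 → 8 coils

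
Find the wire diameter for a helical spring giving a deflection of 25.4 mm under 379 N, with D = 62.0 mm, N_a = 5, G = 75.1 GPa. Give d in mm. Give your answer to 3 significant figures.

6.60 mm

Required rate k = F/δ = 379/25.4 = 14.921 N/mm
d = (8D³N_a·k / G)^(1/4) = (8·62.0³·5·14.921 / (75.1×10³))^0.25
  = (1894.1)^0.25 = 6.5971 mm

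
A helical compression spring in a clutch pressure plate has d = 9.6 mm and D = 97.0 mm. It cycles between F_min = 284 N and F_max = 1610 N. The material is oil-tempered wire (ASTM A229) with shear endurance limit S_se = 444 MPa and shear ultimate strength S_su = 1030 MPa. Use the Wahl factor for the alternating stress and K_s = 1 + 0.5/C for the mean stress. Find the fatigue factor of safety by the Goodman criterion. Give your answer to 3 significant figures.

1.34

C = D/d = 97.0/9.6 = 10.1042; K_W = (4C−1)/(4C−4)+0.615/C = 1.1432; K_s = 1+0.5/C = 1.0495
F_a = (F_max−F_min)/2 = 663 N; F_m = (F_max+F_min)/2 = 947 N
τ_a = K_W·8F_aD/(πd³) = 1.1432 × 185.1 = 211.62 MPa
τ_m = K_s·8F_mD/(πd³) = 1.0495 × 264.39 = 277.48 MPa
Goodman: 1/n_f = τ_a/S_se + τ_m/S_su = 211.62/444 + 277.48/1030 = 0.47662 + 0.26939 = 0.74601
n_f = 1/0.74601 = 1.34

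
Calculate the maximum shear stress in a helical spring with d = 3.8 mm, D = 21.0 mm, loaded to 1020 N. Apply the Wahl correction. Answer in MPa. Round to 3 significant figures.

Spring index C = D/d = 21.0/3.8 = 5.5263
K_W = (4C−1)/(4C−4) + 0.615/C = 21.105/18.105 + 0.1113 = 1.2770
τ₀ = 8FD/(πd³) = 8·1020·21.0/(π·3.8³) = 171360/172.39 = 994.05 MPa
τ_max = K·τ₀ = 1.2770 × 994.05 = 1269.4 MPa

1270 MPa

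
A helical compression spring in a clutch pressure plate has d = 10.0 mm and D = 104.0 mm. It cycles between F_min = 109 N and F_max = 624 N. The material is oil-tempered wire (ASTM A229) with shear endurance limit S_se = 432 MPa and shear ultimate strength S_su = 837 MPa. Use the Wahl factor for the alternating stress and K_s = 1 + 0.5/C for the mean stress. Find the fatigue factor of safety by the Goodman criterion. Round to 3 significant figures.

C = D/d = 104.0/10.0 = 10.4000; K_W = (4C−1)/(4C−4)+0.615/C = 1.1389; K_s = 1+0.5/C = 1.0481
F_a = (F_max−F_min)/2 = 257.5 N; F_m = (F_max+F_min)/2 = 366.5 N
τ_a = K_W·8F_aD/(πd³) = 1.1389 × 68.195 = 77.668 MPa
τ_m = K_s·8F_mD/(πd³) = 1.0481 × 97.062 = 101.73 MPa
Goodman: 1/n_f = τ_a/S_se + τ_m/S_su = 77.668/432 + 101.73/837 = 0.17979 + 0.12154 = 0.30133
n_f = 1/0.30133 = 3.319

3.32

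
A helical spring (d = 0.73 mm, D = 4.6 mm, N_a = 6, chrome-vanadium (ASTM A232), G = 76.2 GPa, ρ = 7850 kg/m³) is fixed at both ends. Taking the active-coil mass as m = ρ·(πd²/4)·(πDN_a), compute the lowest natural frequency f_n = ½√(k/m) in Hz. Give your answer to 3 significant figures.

k = Gd⁴/(8D³N_a) = (76.2×10³)(0.73⁴)/(8·4.6³·6) = 4.6316 N/mm = 4631.6 N/m
Wire length L = πDN_a = π·4.6·6 = 86.708 mm
m = ρ·(πd²/4)·L = 7850 × 0.41854×10⁻⁶ m² × 0.086708 m = 0.00028488 kg
f_n = ½√(k/m) = 0.5·√(4631.6/0.00028488) = 0.5·√(1.6258e+07) = 2016.1 Hz

2020 Hz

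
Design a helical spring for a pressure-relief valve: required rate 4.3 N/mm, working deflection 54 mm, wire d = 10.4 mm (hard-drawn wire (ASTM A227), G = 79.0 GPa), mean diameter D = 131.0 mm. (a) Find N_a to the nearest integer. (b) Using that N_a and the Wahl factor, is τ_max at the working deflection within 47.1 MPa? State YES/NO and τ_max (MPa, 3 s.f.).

(a) 12 coils; (b) NO, τ_max = 76.4 MPa

N_a = Gd⁴/(8D³k) = (79.0×10³)(10.4⁴)/(8·131.0³·4.3) = 11.95 → N_a = 12
Actual rate k = Gd⁴/(8D³·12) = 4.2823 N/mm
Working load F = kδ = 4.2823·54 = 231.24 N
C = 131.0/10.4 = 12.5962; K_W = (4C−1)/(4C−4)+0.615/C = 1.1135
τ_max = K_W·8FD/(πd³) = 1.1135·68.577 = 76.361 MPa
τ_max > 47.1 MPa → exceeds allowable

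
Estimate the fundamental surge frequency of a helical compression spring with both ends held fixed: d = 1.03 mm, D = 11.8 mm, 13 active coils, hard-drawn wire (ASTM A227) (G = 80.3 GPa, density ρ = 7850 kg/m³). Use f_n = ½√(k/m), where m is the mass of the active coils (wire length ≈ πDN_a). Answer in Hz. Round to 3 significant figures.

205 Hz

k = Gd⁴/(8D³N_a) = (80.3×10³)(1.03⁴)/(8·11.8³·13) = 0.52891 N/mm = 528.91 N/m
Wire length L = πDN_a = π·11.8·13 = 481.92 mm
m = ρ·(πd²/4)·L = 7850 × 0.83323×10⁻⁶ m² × 0.48192 m = 0.0031522 kg
f_n = ½√(k/m) = 0.5·√(528.91/0.0031522) = 0.5·√(1.6779e+05) = 204.81 Hz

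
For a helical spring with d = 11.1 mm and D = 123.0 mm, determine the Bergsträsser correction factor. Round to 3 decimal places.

1.121

C = D/d = 123.0/11.1 = 11.0811
K_B = (4C+2)/(4C−3) = 46.324/41.324 = 1.1210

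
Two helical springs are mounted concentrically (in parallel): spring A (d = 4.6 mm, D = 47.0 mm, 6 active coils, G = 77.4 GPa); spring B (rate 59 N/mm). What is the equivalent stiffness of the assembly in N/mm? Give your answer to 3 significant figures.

66.0 N/mm

k_A = Gd⁴/(8D³N_a) = (77.4×10³)(4.6⁴)/(8·47.0³·6) = 6.954 N/mm
Parallel: k_eq = 6.954 + 59 = 65.954 N/mm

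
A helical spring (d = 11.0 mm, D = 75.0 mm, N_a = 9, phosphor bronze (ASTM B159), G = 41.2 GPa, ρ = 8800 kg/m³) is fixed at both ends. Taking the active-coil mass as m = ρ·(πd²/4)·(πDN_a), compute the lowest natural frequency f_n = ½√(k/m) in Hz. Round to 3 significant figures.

52.9 Hz

k = Gd⁴/(8D³N_a) = (41.2×10³)(11.0⁴)/(8·75.0³·9) = 19.859 N/mm = 19859 N/m
Wire length L = πDN_a = π·75.0·9 = 2120.6 mm
m = ρ·(πd²/4)·L = 8800 × 95.033×10⁻⁶ m² × 2.1206 m = 1.7734 kg
f_n = ½√(k/m) = 0.5·√(19859/1.7734) = 0.5·√(11198) = 52.91 Hz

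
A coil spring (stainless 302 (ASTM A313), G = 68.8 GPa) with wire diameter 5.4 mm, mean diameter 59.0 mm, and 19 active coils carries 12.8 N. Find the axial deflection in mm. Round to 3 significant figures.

k = Gd⁴/(8D³N_a) = (68.8×10³)(5.4⁴)/(8·59.0³·19) = 1.874 N/mm
δ = F/k = 12.8 / 1.874 = 6.8304 mm

6.83 mm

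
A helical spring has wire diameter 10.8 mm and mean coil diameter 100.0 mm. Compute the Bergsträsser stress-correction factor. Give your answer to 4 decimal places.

C = D/d = 100.0/10.8 = 9.2593
K_B = (4C+2)/(4C−3) = 39.037/34.037 = 1.1469

1.1469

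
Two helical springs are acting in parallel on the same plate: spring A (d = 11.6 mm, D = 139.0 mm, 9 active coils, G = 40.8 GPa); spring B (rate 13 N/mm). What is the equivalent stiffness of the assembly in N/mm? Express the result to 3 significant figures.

k_A = Gd⁴/(8D³N_a) = (40.8×10³)(11.6⁴)/(8·139.0³·9) = 3.8205 N/mm
Parallel: k_eq = 3.8205 + 13 = 16.82 N/mm

16.8 N/mm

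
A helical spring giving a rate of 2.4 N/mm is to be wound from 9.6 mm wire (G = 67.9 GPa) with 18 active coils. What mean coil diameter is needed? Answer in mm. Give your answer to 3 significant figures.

D = (Gd⁴/(8N_a·k))^(1/3) = (67.9×10³·9.6⁴/(8·18·2.4))^(1/3)
  = (1.66871e+06)^(1/3) = 118.6116 mm

119 mm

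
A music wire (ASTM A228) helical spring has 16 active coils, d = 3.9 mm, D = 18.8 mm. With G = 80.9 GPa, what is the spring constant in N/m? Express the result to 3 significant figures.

k = Gd⁴/(8D³N_a) = (80.9×10³ × 3.9⁴) / (8 × 18.8³ × 16)
  = 1.87157e+07 / 850518 = 22.005 N/mm = 22005 N/m

22000 N/m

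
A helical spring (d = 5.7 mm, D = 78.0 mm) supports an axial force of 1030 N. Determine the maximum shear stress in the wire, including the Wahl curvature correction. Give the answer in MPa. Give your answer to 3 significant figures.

Spring index C = D/d = 78.0/5.7 = 13.6842
K_W = (4C−1)/(4C−4) + 0.615/C = 53.737/50.737 + 0.0449 = 1.1041
τ₀ = 8FD/(πd³) = 8·1030·78.0/(π·5.7³) = 642720/581.8 = 1104.7 MPa
τ_max = K·τ₀ = 1.1041 × 1104.7 = 1219.7 MPa

1220 MPa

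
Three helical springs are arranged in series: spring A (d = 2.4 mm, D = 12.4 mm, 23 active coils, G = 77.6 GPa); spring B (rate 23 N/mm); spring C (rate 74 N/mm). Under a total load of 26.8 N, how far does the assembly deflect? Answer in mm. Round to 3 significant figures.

5.18 mm

k_A = Gd⁴/(8D³N_a) = (77.6×10³)(2.4⁴)/(8·12.4³·23) = 7.3388 N/mm
Series: 1/k_eq = 1/7.3388 + 1/23 + 1/74 = 0.19325; k_eq = 5.1745 N/mm
δ = F/k_eq = 26.8/5.1745 = 5.1792 mm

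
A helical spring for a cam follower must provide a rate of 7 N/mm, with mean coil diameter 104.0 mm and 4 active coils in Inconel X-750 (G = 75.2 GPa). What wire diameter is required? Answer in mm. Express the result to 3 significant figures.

d = (8D³N_a·k / G)^(1/4) = (8·104.0³·4·7 / (75.2×10³))^0.25
  = (3350.7)^0.25 = 7.6082 mm

7.61 mm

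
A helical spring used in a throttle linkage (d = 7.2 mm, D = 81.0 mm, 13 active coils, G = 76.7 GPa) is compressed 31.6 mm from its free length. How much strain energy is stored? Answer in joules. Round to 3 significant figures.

1.86 J

k = Gd⁴/(8D³N_a) = (76.7×10³)(7.2⁴)/(8·81.0³·13) = 3.7294 N/mm
U = ½kδ² = 0.5 × 3.7294 × 31.6² = 1862 N·mm = 1.862 J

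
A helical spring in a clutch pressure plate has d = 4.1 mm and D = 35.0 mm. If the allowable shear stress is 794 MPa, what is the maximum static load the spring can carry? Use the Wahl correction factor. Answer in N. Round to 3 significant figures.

524 N

C = D/d = 35.0/4.1 = 8.5366
K_W = (4C−1)/(4C−4) + 0.615/C = 33.146/30.146 + 0.0720 = 1.1716
τ_max = K·8FD/(πd³) → F_max = τ_allow·πd³/(8DK)
F_max = 794·π·4.1³/(8·35.0·1.1716) = 1.7192e+05/328.04 = 524.08 N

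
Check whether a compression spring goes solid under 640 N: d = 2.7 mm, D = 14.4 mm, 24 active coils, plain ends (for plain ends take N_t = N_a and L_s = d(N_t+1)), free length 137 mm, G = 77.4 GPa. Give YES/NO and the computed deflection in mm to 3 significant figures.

k = Gd⁴/(8D³N_a) = (77.4×10³)(2.7⁴)/(8·14.4³·24) = 7.1748 N/mm
N_t = 24; L_s = 2.7·25 = 67.5 mm; δ_solid = L₀ − L_s = 137 − 67.5 = 69.5 mm
δ = F/k = 640/7.1748 = 89.202 mm
δ ≥ δ_solid → spring goes solid

YES, δ = 89.2 mm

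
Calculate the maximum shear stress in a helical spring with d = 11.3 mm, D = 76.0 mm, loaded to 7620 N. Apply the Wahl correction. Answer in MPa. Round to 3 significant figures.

1250 MPa

Spring index C = D/d = 76.0/11.3 = 6.7257
K_W = (4C−1)/(4C−4) + 0.615/C = 25.903/22.903 + 0.0914 = 1.2224
τ₀ = 8FD/(πd³) = 8·7620·76.0/(π·11.3³) = 4.63296e+06/4533 = 1022.1 MPa
τ_max = K·τ₀ = 1.2224 × 1022.1 = 1249.4 MPa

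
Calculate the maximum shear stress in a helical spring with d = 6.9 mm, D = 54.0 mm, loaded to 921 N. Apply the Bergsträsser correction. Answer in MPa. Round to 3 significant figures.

454 MPa

Spring index C = D/d = 54.0/6.9 = 7.8261
K_B = (4C+2)/(4C−3) = 33.304/28.304 = 1.1767
τ₀ = 8FD/(πd³) = 8·921·54.0/(π·6.9³) = 397872/1032 = 385.52 MPa
τ_max = K·τ₀ = 1.1767 × 385.52 = 453.62 MPa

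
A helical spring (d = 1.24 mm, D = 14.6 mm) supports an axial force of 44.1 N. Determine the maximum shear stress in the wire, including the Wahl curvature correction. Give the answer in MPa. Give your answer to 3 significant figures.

965 MPa

Spring index C = D/d = 14.6/1.24 = 11.7742
K_W = (4C−1)/(4C−4) + 0.615/C = 46.097/43.097 + 0.0522 = 1.1218
τ₀ = 8FD/(πd³) = 8·44.1·14.6/(π·1.24³) = 5150.88/5.9898 = 859.94 MPa
τ_max = K·τ₀ = 1.1218 × 859.94 = 964.71 MPa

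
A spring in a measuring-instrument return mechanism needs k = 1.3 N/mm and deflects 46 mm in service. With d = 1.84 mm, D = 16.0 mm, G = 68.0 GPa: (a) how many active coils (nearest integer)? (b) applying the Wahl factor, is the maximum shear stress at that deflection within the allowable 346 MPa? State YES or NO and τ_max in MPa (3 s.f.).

N_a = Gd⁴/(8D³k) = (68.0×10³)(1.84⁴)/(8·16.0³·1.3) = 18.3 → N_a = 18
Actual rate k = Gd⁴/(8D³·18) = 1.3215 N/mm
Working load F = kδ = 1.3215·46 = 60.788 N
C = 16.0/1.84 = 8.6957; K_W = (4C−1)/(4C−4)+0.615/C = 1.1682
τ_max = K_W·8FD/(πd³) = 1.1682·397.58 = 464.44 MPa
τ_max > 346 MPa → exceeds allowable

(a) 18 coils; (b) NO, τ_max = 464 MPa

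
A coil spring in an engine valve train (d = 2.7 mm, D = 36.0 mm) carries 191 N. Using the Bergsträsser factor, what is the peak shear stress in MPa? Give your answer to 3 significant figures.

Spring index C = D/d = 36.0/2.7 = 13.3333
K_B = (4C+2)/(4C−3) = 55.333/50.333 = 1.0993
τ₀ = 8FD/(πd³) = 8·191·36.0/(π·2.7³) = 55008/61.836 = 889.58 MPa
τ_max = K·τ₀ = 1.0993 × 889.58 = 977.95 MPa

978 MPa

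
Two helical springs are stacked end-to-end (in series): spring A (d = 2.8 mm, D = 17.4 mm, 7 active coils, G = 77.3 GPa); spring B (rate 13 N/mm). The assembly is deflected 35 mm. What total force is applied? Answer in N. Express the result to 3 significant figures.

k_A = Gd⁴/(8D³N_a) = (77.3×10³)(2.8⁴)/(8·17.4³·7) = 16.106 N/mm
Series: 1/k_eq = 1/16.106 + 1/13 = 0.13901; k_eq = 7.1935 N/mm
F = k_eq·δ = 7.1935·35 = 251.77 N

252 N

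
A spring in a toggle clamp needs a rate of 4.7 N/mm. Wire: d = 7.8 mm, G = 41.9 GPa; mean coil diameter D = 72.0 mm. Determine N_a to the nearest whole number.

11

N_a = Gd⁴/(8D³k) = (41.9×10³ × 7.8⁴)/(8 × 72.0³ × 4.7)
    = 1.55093e+08 / 1.40341e+07 = 11.05 → 11 coils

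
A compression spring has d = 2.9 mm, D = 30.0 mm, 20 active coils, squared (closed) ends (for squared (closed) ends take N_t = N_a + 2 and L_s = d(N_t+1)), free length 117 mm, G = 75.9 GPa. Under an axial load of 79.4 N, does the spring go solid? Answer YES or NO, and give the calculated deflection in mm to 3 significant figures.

YES, δ = 63.9 mm

k = Gd⁴/(8D³N_a) = (75.9×10³)(2.9⁴)/(8·30.0³·20) = 1.2427 N/mm
N_t = 22; L_s = 2.9·23 = 66.7 mm; δ_solid = L₀ − L_s = 117 − 66.7 = 50.3 mm
δ = F/k = 79.4/1.2427 = 63.896 mm
δ ≥ δ_solid → spring goes solid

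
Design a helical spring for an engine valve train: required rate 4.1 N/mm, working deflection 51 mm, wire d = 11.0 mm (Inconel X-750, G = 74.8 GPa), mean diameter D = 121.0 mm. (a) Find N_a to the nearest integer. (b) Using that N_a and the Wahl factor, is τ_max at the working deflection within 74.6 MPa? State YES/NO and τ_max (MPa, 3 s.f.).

(a) 19 coils; (b) YES, τ_max = 54.3 MPa

N_a = Gd⁴/(8D³k) = (74.8×10³)(11.0⁴)/(8·121.0³·4.1) = 18.85 → N_a = 19
Actual rate k = Gd⁴/(8D³·19) = 4.067 N/mm
Working load F = kδ = 4.067·51 = 207.42 N
C = 121.0/11.0 = 11.0000; K_W = (4C−1)/(4C−4)+0.615/C = 1.1309
τ_max = K_W·8FD/(πd³) = 1.1309·48.016 = 54.302 MPa
τ_max ≤ 74.6 MPa → acceptable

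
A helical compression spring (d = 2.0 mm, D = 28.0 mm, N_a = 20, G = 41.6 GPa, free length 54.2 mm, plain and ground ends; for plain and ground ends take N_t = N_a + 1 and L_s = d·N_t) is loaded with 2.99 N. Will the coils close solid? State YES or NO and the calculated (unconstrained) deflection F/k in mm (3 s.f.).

k = Gd⁴/(8D³N_a) = (41.6×10³)(2.0⁴)/(8·28.0³·20) = 0.1895 N/mm
N_t = 21; L_s = 2.0·21 = 42 mm; δ_solid = L₀ − L_s = 54.2 − 42 = 12.2 mm
δ = F/k = 2.99/0.1895 = 15.778 mm
δ ≥ δ_solid → spring goes solid

YES, δ = 15.8 mm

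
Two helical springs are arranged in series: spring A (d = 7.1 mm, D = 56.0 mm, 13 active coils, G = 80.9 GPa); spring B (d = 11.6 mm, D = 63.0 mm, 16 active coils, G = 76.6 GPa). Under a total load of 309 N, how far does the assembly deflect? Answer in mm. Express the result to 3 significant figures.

34.6 mm

k_A = Gd⁴/(8D³N_a) = (80.9×10³)(7.1⁴)/(8·56.0³·13) = 11.256 N/mm
k_B = Gd⁴/(8D³N_a) = (76.6×10³)(11.6⁴)/(8·63.0³·16) = 43.334 N/mm
Series: 1/k_eq = 1/11.256 + 1/43.334 = 0.11192; k_eq = 8.9351 N/mm
δ = F/k_eq = 309/8.9351 = 34.583 mm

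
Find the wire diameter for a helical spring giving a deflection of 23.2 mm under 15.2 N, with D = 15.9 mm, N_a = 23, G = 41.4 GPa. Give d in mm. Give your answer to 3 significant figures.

1.85 mm

Required rate k = F/δ = 15.2/23.2 = 0.65517 N/mm
d = (8D³N_a·k / G)^(1/4) = (8·15.9³·23·0.65517 / (41.4×10³))^0.25
  = (11.705)^0.25 = 1.8497 mm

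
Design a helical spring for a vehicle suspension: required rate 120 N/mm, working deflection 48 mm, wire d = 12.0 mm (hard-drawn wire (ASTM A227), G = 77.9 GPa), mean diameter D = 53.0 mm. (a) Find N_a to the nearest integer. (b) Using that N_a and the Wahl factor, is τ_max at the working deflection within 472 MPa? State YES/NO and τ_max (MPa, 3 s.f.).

N_a = Gd⁴/(8D³k) = (77.9×10³)(12.0⁴)/(8·53.0³·120) = 11.3 → N_a = 11
Actual rate k = Gd⁴/(8D³·11) = 123.3 N/mm
Working load F = kδ = 123.3·48 = 5918.3 N
C = 53.0/12.0 = 4.4167; K_W = (4C−1)/(4C−4)+0.615/C = 1.3588
τ_max = K_W·8FD/(πd³) = 1.3588·462.24 = 628.07 MPa
τ_max > 472 MPa → exceeds allowable

(a) 11 coils; (b) NO, τ_max = 628 MPa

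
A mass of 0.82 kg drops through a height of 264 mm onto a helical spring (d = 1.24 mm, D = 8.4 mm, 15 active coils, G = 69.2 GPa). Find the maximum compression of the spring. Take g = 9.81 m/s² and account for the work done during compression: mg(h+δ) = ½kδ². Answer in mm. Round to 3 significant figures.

46.6 mm

k = Gd⁴/(8D³N_a) = (69.2×10³)(1.24⁴)/(8·8.4³·15) = 2.3002 N/mm
W = mg = 0.82 × 9.81 = 8.0442 N
½kδ² − Wδ − Wh = 0 → δ = (W + √(W² + 2kWh))/k
δ = (8.0442 + √(64.709 + 9769.91))/2.3002 = (8.0442 + 99.17)/2.3002 = 46.61 mm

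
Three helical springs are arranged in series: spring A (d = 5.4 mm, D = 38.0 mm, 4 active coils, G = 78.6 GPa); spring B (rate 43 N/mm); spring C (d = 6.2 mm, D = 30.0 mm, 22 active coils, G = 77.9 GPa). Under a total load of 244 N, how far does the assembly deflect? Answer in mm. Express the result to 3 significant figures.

k_A = Gd⁴/(8D³N_a) = (78.6×10³)(5.4⁴)/(8·38.0³·4) = 38.062 N/mm
k_C = Gd⁴/(8D³N_a) = (77.9×10³)(6.2⁴)/(8·30.0³·22) = 24.223 N/mm
Series: 1/k_eq = 1/38.062 + 1/43 + 1/24.223 = 0.090812; k_eq = 11.012 N/mm
δ = F/k_eq = 244/11.012 = 22.158 mm

22.2 mm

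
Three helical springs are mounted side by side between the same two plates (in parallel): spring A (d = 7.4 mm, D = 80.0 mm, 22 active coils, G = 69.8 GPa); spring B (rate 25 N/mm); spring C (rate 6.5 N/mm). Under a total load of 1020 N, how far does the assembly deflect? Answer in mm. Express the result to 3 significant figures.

k_A = Gd⁴/(8D³N_a) = (69.8×10³)(7.4⁴)/(8·80.0³·22) = 2.3227 N/mm
Parallel: k_eq = 2.3227 + 25 + 6.5 = 33.823 N/mm
δ = F/k_eq = 1020/33.823 = 30.157 mm

30.2 mm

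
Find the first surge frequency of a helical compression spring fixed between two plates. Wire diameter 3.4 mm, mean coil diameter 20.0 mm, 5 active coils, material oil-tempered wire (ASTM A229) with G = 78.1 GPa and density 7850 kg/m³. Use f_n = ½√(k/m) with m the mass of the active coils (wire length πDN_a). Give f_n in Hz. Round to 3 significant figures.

603 Hz

k = Gd⁴/(8D³N_a) = (78.1×10³)(3.4⁴)/(8·20.0³·5) = 32.615 N/mm = 32615 N/m
Wire length L = πDN_a = π·20.0·5 = 314.16 mm
m = ρ·(πd²/4)·L = 7850 × 9.0792×10⁻⁶ m² × 0.31416 m = 0.022391 kg
f_n = ½√(k/m) = 0.5·√(32615/0.022391) = 0.5·√(1.4566e+06) = 603.45 Hz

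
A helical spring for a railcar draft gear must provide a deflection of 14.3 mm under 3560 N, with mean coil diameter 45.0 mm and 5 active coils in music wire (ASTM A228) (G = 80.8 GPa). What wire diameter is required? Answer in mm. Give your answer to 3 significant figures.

10.3 mm

Required rate k = F/δ = 3560/14.3 = 248.95 N/mm
d = (8D³N_a·k / G)^(1/4) = (8·45.0³·5·248.95 / (80.8×10³))^0.25
  = (11231)^0.25 = 10.2944 mm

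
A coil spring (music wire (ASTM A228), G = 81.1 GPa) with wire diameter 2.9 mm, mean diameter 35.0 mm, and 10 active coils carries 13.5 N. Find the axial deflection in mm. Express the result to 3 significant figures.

8.07 mm

k = Gd⁴/(8D³N_a) = (81.1×10³)(2.9⁴)/(8·35.0³·10) = 1.6723 N/mm
δ = F/k = 13.5 / 1.6723 = 8.0726 mm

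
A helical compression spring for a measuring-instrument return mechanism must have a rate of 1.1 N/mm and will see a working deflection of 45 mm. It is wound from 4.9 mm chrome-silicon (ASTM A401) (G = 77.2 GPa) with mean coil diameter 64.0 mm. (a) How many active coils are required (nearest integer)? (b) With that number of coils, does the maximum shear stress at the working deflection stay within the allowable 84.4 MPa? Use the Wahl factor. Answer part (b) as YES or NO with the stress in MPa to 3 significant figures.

(a) 19 coils; (b) YES, τ_max = 77.2 MPa

N_a = Gd⁴/(8D³k) = (77.2×10³)(4.9⁴)/(8·64.0³·1.1) = 19.29 → N_a = 19
Actual rate k = Gd⁴/(8D³·19) = 1.1169 N/mm
Working load F = kδ = 1.1169·45 = 50.261 N
C = 64.0/4.9 = 13.0612; K_W = (4C−1)/(4C−4)+0.615/C = 1.1093
τ_max = K_W·8FD/(πd³) = 1.1093·69.625 = 77.232 MPa
τ_max ≤ 84.4 MPa → acceptable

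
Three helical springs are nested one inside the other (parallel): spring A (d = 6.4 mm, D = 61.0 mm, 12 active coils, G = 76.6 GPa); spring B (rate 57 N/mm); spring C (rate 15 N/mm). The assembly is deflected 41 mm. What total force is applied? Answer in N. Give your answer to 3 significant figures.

k_A = Gd⁴/(8D³N_a) = (76.6×10³)(6.4⁴)/(8·61.0³·12) = 5.8978 N/mm
Parallel: k_eq = 5.8978 + 57 + 15 = 77.898 N/mm
F = k_eq·δ = 77.898·41 = 3193.8 N

3190 N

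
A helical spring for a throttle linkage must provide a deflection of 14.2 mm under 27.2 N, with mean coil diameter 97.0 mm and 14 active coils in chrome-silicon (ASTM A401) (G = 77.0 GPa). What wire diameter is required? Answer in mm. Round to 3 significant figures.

Required rate k = F/δ = 27.2/14.2 = 1.9155 N/mm
d = (8D³N_a·k / G)^(1/4) = (8·97.0³·14·1.9155 / (77.0×10³))^0.25
  = (2542.9)^0.25 = 7.1012 mm

7.10 mm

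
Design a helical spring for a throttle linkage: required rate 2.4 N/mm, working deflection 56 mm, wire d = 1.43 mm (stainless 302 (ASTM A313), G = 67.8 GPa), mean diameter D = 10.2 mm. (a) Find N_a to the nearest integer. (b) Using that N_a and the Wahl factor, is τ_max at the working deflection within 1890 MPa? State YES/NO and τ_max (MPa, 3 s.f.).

N_a = Gd⁴/(8D³k) = (67.8×10³)(1.43⁴)/(8·10.2³·2.4) = 13.91 → N_a = 14
Actual rate k = Gd⁴/(8D³·14) = 2.3854 N/mm
Working load F = kδ = 2.3854·56 = 133.58 N
C = 10.2/1.43 = 7.1329; K_W = (4C−1)/(4C−4)+0.615/C = 1.2085
τ_max = K_W·8FD/(πd³) = 1.2085·1186.5 = 1433.9 MPa
τ_max ≤ 1890 MPa → acceptable

(a) 14 coils; (b) YES, τ_max = 1430 MPa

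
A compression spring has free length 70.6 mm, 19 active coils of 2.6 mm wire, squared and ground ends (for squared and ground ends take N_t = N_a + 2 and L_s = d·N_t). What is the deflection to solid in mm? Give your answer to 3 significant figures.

N_t = 21; L_s = 2.6·21 = 54.6 mm
δ_solid = L₀ − L_s = 70.6 − 54.6 = 16 mm

16.0 mm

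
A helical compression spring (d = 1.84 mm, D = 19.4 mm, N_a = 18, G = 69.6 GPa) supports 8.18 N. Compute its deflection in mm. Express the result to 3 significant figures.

k = Gd⁴/(8D³N_a) = (69.6×10³)(1.84⁴)/(8·19.4³·18) = 0.75877 N/mm
δ = F/k = 8.18 / 0.75877 = 10.781 mm

10.8 mm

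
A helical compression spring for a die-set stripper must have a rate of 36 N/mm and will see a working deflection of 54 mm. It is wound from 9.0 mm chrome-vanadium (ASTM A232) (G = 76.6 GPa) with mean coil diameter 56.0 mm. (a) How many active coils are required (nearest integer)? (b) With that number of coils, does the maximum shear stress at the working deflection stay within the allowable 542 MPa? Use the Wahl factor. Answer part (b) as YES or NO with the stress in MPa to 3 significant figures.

N_a = Gd⁴/(8D³k) = (76.6×10³)(9.0⁴)/(8·56.0³·36) = 9.937 → N_a = 10
Actual rate k = Gd⁴/(8D³·10) = 35.772 N/mm
Working load F = kδ = 35.772·54 = 1931.7 N
C = 56.0/9.0 = 6.2222; K_W = (4C−1)/(4C−4)+0.615/C = 1.2425
τ_max = K_W·8FD/(πd³) = 1.2425·377.87 = 469.48 MPa
τ_max ≤ 542 MPa → acceptable

(a) 10 coils; (b) YES, τ_max = 469 MPa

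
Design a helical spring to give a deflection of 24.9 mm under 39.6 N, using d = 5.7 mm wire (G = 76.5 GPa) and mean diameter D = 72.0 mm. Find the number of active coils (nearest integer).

Required rate k = F/δ = 39.6/24.9 = 1.5904 N/mm
N_a = Gd⁴/(8D³k) = (76.5×10³ × 5.7⁴)/(8 × 72.0³ × 1.5904)
    = 8.07534e+07 / 4.74879e+06 = 17.01 → 17 coils

17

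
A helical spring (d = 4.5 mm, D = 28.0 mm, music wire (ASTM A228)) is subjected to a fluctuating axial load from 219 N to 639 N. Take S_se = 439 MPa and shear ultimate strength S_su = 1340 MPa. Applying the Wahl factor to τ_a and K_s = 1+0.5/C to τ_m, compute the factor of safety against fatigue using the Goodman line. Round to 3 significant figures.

1.36

C = D/d = 28.0/4.5 = 6.2222; K_W = (4C−1)/(4C−4)+0.615/C = 1.2425; K_s = 1+0.5/C = 1.0804
F_a = (F_max−F_min)/2 = 210 N; F_m = (F_max+F_min)/2 = 429 N
τ_a = K_W·8F_aD/(πd³) = 1.2425 × 164.32 = 204.16 MPa
τ_m = K_s·8F_mD/(πd³) = 1.0804 × 335.67 = 362.65 MPa
Goodman: 1/n_f = τ_a/S_se + τ_m/S_su = 204.16/439 + 362.65/1340 = 0.46505 + 0.27063 = 0.73568
n_f = 1/0.73568 = 1.359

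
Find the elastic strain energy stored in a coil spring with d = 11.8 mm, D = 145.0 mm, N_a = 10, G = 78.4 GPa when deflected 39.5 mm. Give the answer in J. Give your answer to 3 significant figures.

4.86 J

k = Gd⁴/(8D³N_a) = (78.4×10³)(11.8⁴)/(8·145.0³·10) = 6.2323 N/mm
U = ½kδ² = 0.5 × 6.2323 × 39.5² = 4862 N·mm = 4.862 J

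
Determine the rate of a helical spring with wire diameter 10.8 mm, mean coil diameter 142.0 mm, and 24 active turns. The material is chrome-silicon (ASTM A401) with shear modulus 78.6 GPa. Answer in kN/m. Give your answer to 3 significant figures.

k = Gd⁴/(8D³N_a) = (78.6×10³ × 10.8⁴) / (8 × 142.0³ × 24)
  = 1.06934e+09 / 5.49751e+08 = 1.9451 N/mm

1.95 kN/m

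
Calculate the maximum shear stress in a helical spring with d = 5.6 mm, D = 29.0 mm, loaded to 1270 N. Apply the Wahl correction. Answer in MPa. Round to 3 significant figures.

Spring index C = D/d = 29.0/5.6 = 5.1786
K_W = (4C−1)/(4C−4) + 0.615/C = 19.714/16.714 + 0.1188 = 1.2982
τ₀ = 8FD/(πd³) = 8·1270·29.0/(π·5.6³) = 294640/551.71 = 534.04 MPa
τ_max = K·τ₀ = 1.2982 × 534.04 = 693.32 MPa

693 MPa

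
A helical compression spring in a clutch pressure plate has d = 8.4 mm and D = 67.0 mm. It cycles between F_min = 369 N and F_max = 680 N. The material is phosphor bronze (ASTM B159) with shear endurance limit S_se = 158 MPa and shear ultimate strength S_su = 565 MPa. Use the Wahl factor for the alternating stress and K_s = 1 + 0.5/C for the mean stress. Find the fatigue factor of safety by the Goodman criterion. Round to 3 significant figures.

1.61

C = D/d = 67.0/8.4 = 7.9762; K_W = (4C−1)/(4C−4)+0.615/C = 1.1846; K_s = 1+0.5/C = 1.0627
F_a = (F_max−F_min)/2 = 155.5 N; F_m = (F_max+F_min)/2 = 524.5 N
τ_a = K_W·8F_aD/(πd³) = 1.1846 × 44.762 = 53.025 MPa
τ_m = K_s·8F_mD/(πd³) = 1.0627 × 150.98 = 160.45 MPa
Goodman: 1/n_f = τ_a/S_se + τ_m/S_su = 53.025/158 + 160.45/565 = 0.33560 + 0.28397 = 0.61958
n_f = 1/0.61958 = 1.614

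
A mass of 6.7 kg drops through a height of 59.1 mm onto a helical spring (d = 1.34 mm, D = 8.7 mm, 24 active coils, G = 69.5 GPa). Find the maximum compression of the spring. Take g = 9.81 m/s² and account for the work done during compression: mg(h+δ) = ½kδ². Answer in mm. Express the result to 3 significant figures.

113 mm

k = Gd⁴/(8D³N_a) = (69.5×10³)(1.34⁴)/(8·8.7³·24) = 1.7723 N/mm
W = mg = 6.7 × 9.81 = 65.727 N
½kδ² − Wδ − Wh = 0 → δ = (W + √(W² + 2kWh))/k
δ = (65.727 + √(4320 + 13769.1))/1.7723 = (65.727 + 134.5)/1.7723 = 112.97 mm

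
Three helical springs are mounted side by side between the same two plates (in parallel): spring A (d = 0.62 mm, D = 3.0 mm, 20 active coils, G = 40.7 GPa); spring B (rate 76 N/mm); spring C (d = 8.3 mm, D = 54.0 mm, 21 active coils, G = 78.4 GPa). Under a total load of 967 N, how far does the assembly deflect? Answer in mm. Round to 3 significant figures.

k_A = Gd⁴/(8D³N_a) = (40.7×10³)(0.62⁴)/(8·3.0³·20) = 1.3921 N/mm
k_C = Gd⁴/(8D³N_a) = (78.4×10³)(8.3⁴)/(8·54.0³·21) = 14.065 N/mm
Parallel: k_eq = 1.3921 + 76 + 14.065 = 91.457 N/mm
δ = F/k_eq = 967/91.457 = 10.573 mm

10.6 mm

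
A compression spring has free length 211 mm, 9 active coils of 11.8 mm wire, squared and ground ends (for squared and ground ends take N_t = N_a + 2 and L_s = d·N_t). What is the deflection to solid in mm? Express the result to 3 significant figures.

N_t = 11; L_s = 11.8·11 = 129.8 mm
δ_solid = L₀ − L_s = 211 − 129.8 = 81.2 mm

81.2 mm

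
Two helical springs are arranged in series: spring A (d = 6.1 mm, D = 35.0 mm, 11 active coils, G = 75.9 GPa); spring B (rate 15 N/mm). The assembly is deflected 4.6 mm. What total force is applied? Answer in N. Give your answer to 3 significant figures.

k_A = Gd⁴/(8D³N_a) = (75.9×10³)(6.1⁴)/(8·35.0³·11) = 27.853 N/mm
Series: 1/k_eq = 1/27.853 + 1/15 = 0.10257; k_eq = 9.7495 N/mm
F = k_eq·δ = 9.7495·4.6 = 44.848 N

44.8 N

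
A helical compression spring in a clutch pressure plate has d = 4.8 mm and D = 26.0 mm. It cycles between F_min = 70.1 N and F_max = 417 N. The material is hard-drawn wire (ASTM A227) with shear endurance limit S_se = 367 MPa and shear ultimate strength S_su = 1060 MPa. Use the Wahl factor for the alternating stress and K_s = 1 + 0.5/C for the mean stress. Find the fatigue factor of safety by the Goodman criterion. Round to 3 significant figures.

C = D/d = 26.0/4.8 = 5.4167; K_W = (4C−1)/(4C−4)+0.615/C = 1.2833; K_s = 1+0.5/C = 1.0923
F_a = (F_max−F_min)/2 = 173.45 N; F_m = (F_max+F_min)/2 = 243.55 N
τ_a = K_W·8F_aD/(πd³) = 1.2833 × 103.84 = 133.26 MPa
τ_m = K_s·8F_mD/(πd³) = 1.0923 × 145.81 = 159.27 MPa
Goodman: 1/n_f = τ_a/S_se + τ_m/S_su = 133.26/367 + 159.27/1060 = 0.36311 + 0.15025 = 0.51336
n_f = 1/0.51336 = 1.948

1.95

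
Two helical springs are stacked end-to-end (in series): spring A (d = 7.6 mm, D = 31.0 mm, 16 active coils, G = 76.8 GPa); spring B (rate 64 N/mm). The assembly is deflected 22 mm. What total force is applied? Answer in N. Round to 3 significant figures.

k_A = Gd⁴/(8D³N_a) = (76.8×10³)(7.6⁴)/(8·31.0³·16) = 67.192 N/mm
Series: 1/k_eq = 1/67.192 + 1/64 = 0.030508; k_eq = 32.779 N/mm
F = k_eq·δ = 32.779·22 = 721.13 N

721 N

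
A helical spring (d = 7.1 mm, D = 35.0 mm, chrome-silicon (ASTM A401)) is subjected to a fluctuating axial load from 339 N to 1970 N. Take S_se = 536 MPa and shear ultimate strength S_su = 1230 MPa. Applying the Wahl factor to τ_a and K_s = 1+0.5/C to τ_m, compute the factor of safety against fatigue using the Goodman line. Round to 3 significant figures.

1.32

C = D/d = 35.0/7.1 = 4.9296; K_W = (4C−1)/(4C−4)+0.615/C = 1.3156; K_s = 1+0.5/C = 1.1014
F_a = (F_max−F_min)/2 = 815.5 N; F_m = (F_max+F_min)/2 = 1154.5 N
τ_a = K_W·8F_aD/(πd³) = 1.3156 × 203.08 = 267.17 MPa
τ_m = K_s·8F_mD/(πd³) = 1.1014 × 287.49 = 316.65 MPa
Goodman: 1/n_f = τ_a/S_se + τ_m/S_su = 267.17/536 + 316.65/1230 = 0.49845 + 0.25744 = 0.75589
n_f = 1/0.75589 = 1.323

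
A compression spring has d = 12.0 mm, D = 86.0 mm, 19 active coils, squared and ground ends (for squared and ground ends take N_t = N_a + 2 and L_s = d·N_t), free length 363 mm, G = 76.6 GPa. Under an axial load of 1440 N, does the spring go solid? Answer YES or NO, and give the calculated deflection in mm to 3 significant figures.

k = Gd⁴/(8D³N_a) = (76.6×10³)(12.0⁴)/(8·86.0³·19) = 16.429 N/mm
N_t = 21; L_s = 12.0·21 = 252 mm; δ_solid = L₀ − L_s = 363 − 252 = 111 mm
δ = F/k = 1440/16.429 = 87.649 mm
δ < δ_solid → spring does not go solid

NO, δ = 87.6 mm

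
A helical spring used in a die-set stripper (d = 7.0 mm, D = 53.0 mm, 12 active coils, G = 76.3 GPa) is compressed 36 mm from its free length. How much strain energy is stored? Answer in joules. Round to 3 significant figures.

8.31 J

k = Gd⁴/(8D³N_a) = (76.3×10³)(7.0⁴)/(8·53.0³·12) = 12.818 N/mm
U = ½kδ² = 0.5 × 12.818 × 36² = 8306 N·mm = 8.306 J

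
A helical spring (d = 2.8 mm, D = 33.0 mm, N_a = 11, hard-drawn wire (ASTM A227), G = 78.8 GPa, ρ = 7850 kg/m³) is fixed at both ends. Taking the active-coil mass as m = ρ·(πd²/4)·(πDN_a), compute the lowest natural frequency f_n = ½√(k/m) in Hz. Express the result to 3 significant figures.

k = Gd⁴/(8D³N_a) = (78.8×10³)(2.8⁴)/(8·33.0³·11) = 1.5316 N/mm = 1531.6 N/m
Wire length L = πDN_a = π·33.0·11 = 1140.4 mm
m = ρ·(πd²/4)·L = 7850 × 6.1575×10⁻⁶ m² × 1.1404 m = 0.055123 kg
f_n = ½√(k/m) = 0.5·√(1531.6/0.055123) = 0.5·√(27784) = 83.343 Hz

83.3 Hz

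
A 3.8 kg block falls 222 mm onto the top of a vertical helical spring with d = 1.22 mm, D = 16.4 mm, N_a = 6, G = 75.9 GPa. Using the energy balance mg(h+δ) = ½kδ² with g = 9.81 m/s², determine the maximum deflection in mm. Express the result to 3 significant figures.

k = Gd⁴/(8D³N_a) = (75.9×10³)(1.22⁴)/(8·16.4³·6) = 0.79416 N/mm
W = mg = 3.8 × 9.81 = 37.278 N
½kδ² − Wδ − Wh = 0 → δ = (W + √(W² + 2kWh))/k
δ = (37.278 + √(1389.6 + 13144.5))/0.79416 = (37.278 + 120.56)/0.79416 = 198.75 mm

199 mm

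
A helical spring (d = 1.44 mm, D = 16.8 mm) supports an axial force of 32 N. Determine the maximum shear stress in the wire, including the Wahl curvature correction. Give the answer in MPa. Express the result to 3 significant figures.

Spring index C = D/d = 16.8/1.44 = 11.6667
K_W = (4C−1)/(4C−4) + 0.615/C = 45.667/42.667 + 0.0527 = 1.1230
τ₀ = 8FD/(πd³) = 8·32·16.8/(π·1.44³) = 4300.8/9.3807 = 458.47 MPa
τ_max = K·τ₀ = 1.1230 × 458.47 = 514.88 MPa

515 MPa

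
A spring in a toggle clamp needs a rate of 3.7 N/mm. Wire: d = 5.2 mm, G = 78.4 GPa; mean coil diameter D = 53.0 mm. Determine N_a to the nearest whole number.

13

N_a = Gd⁴/(8D³k) = (78.4×10³ × 5.2⁴)/(8 × 53.0³ × 3.7)
    = 5.73231e+07 / 4.40676e+06 = 13.01 → 13 coils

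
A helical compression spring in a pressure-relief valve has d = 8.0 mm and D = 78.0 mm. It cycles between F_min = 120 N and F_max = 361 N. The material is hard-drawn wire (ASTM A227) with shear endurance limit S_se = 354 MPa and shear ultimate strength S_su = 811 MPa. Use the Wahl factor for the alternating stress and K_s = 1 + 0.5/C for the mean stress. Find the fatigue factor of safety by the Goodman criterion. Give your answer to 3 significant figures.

C = D/d = 78.0/8.0 = 9.7500; K_W = (4C−1)/(4C−4)+0.615/C = 1.1488; K_s = 1+0.5/C = 1.0513
F_a = (F_max−F_min)/2 = 120.5 N; F_m = (F_max+F_min)/2 = 240.5 N
τ_a = K_W·8F_aD/(πd³) = 1.1488 × 46.747 = 53.702 MPa
τ_m = K_s·8F_mD/(πd³) = 1.0513 × 93.3 = 98.084 MPa
Goodman: 1/n_f = τ_a/S_se + τ_m/S_su = 53.702/354 + 98.084/811 = 0.15170 + 0.12094 = 0.27264
n_f = 1/0.27264 = 3.668

3.67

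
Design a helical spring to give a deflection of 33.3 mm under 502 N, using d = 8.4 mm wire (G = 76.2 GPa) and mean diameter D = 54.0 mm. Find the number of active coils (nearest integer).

20

Required rate k = F/δ = 502/33.3 = 15.075 N/mm
N_a = Gd⁴/(8D³k) = (76.2×10³ × 8.4⁴)/(8 × 54.0³ × 15.075)
    = 3.79378e+08 / 1.89903e+07 = 19.98 → 20 coils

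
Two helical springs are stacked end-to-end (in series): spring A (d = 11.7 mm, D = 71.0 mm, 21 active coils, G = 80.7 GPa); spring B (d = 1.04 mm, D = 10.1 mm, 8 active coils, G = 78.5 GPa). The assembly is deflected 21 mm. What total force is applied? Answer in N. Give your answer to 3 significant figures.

k_A = Gd⁴/(8D³N_a) = (80.7×10³)(11.7⁴)/(8·71.0³·21) = 25.15 N/mm
k_B = Gd⁴/(8D³N_a) = (78.5×10³)(1.04⁴)/(8·10.1³·8) = 1.3927 N/mm
Series: 1/k_eq = 1/25.15 + 1/1.3927 = 0.75779; k_eq = 1.3196 N/mm
F = k_eq·δ = 1.3196·21 = 27.712 N

27.7 N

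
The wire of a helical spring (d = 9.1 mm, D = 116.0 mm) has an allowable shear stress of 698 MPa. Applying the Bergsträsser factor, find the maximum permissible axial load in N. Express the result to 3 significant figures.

C = D/d = 116.0/9.1 = 12.7473
K_B = (4C+2)/(4C−3) = 52.989/47.989 = 1.1042
τ_max = K·8FD/(πd³) → F_max = τ_allow·πd³/(8DK)
F_max = 698·π·9.1³/(8·116.0·1.1042) = 1.6525e+06/1024.7 = 1612.6 N

1610 N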